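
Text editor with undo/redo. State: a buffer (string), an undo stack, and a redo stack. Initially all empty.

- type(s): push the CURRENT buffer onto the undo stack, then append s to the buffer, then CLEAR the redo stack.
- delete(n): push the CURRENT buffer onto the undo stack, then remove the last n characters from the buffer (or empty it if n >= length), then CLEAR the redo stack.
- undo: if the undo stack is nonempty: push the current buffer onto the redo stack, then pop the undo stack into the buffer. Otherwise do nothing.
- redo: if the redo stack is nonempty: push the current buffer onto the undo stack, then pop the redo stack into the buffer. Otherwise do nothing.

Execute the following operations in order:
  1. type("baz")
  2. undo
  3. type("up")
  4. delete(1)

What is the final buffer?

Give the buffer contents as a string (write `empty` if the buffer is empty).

Answer: u

Derivation:
After op 1 (type): buf='baz' undo_depth=1 redo_depth=0
After op 2 (undo): buf='(empty)' undo_depth=0 redo_depth=1
After op 3 (type): buf='up' undo_depth=1 redo_depth=0
After op 4 (delete): buf='u' undo_depth=2 redo_depth=0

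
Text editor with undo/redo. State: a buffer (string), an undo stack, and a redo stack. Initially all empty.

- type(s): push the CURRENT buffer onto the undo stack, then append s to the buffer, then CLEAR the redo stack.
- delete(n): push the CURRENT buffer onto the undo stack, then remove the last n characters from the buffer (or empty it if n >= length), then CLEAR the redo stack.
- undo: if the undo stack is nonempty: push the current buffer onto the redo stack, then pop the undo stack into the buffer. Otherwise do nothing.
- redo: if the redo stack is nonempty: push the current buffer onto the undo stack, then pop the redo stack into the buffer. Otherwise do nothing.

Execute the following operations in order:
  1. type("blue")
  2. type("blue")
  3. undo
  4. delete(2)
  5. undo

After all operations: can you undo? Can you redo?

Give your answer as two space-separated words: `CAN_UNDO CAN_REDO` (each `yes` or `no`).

After op 1 (type): buf='blue' undo_depth=1 redo_depth=0
After op 2 (type): buf='blueblue' undo_depth=2 redo_depth=0
After op 3 (undo): buf='blue' undo_depth=1 redo_depth=1
After op 4 (delete): buf='bl' undo_depth=2 redo_depth=0
After op 5 (undo): buf='blue' undo_depth=1 redo_depth=1

Answer: yes yes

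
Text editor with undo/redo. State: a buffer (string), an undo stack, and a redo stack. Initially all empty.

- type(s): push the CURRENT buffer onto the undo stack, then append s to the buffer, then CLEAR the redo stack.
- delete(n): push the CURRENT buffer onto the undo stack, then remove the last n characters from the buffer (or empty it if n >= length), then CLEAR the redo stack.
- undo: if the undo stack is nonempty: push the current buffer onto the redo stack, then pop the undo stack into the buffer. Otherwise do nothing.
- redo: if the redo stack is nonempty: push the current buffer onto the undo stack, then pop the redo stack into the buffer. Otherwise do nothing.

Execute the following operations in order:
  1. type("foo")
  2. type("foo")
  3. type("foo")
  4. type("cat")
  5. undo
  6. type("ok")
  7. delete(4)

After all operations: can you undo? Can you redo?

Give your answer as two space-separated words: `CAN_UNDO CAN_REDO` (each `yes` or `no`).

After op 1 (type): buf='foo' undo_depth=1 redo_depth=0
After op 2 (type): buf='foofoo' undo_depth=2 redo_depth=0
After op 3 (type): buf='foofoofoo' undo_depth=3 redo_depth=0
After op 4 (type): buf='foofoofoocat' undo_depth=4 redo_depth=0
After op 5 (undo): buf='foofoofoo' undo_depth=3 redo_depth=1
After op 6 (type): buf='foofoofoook' undo_depth=4 redo_depth=0
After op 7 (delete): buf='foofoof' undo_depth=5 redo_depth=0

Answer: yes no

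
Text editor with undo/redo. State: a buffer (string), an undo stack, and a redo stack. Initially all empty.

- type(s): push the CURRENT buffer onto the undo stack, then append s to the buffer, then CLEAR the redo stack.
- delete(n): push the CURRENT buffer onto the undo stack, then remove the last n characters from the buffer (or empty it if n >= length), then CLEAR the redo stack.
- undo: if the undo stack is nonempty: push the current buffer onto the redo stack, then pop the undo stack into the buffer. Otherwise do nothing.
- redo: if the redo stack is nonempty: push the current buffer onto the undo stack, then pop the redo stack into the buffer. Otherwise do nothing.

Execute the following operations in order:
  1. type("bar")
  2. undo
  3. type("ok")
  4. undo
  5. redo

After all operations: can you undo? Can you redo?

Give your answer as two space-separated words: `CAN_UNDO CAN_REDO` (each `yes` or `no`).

Answer: yes no

Derivation:
After op 1 (type): buf='bar' undo_depth=1 redo_depth=0
After op 2 (undo): buf='(empty)' undo_depth=0 redo_depth=1
After op 3 (type): buf='ok' undo_depth=1 redo_depth=0
After op 4 (undo): buf='(empty)' undo_depth=0 redo_depth=1
After op 5 (redo): buf='ok' undo_depth=1 redo_depth=0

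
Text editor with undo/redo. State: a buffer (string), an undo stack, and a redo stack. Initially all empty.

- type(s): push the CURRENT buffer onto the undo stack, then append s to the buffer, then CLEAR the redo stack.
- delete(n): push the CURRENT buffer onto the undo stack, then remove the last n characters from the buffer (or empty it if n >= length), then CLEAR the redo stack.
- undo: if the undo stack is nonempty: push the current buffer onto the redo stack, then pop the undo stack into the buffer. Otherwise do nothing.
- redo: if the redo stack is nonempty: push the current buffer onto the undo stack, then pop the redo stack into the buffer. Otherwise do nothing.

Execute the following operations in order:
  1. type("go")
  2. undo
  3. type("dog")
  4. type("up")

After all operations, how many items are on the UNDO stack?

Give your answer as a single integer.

Answer: 2

Derivation:
After op 1 (type): buf='go' undo_depth=1 redo_depth=0
After op 2 (undo): buf='(empty)' undo_depth=0 redo_depth=1
After op 3 (type): buf='dog' undo_depth=1 redo_depth=0
After op 4 (type): buf='dogup' undo_depth=2 redo_depth=0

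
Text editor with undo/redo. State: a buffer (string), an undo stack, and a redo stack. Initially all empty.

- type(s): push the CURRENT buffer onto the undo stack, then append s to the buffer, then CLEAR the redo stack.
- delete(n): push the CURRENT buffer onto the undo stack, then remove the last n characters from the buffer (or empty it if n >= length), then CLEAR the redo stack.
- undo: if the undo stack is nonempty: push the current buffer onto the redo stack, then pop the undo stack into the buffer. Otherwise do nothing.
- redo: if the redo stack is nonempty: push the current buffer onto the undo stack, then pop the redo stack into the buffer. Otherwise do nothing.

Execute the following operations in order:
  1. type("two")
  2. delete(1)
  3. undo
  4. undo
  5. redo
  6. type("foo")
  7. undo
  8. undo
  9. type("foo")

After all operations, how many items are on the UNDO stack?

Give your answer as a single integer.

After op 1 (type): buf='two' undo_depth=1 redo_depth=0
After op 2 (delete): buf='tw' undo_depth=2 redo_depth=0
After op 3 (undo): buf='two' undo_depth=1 redo_depth=1
After op 4 (undo): buf='(empty)' undo_depth=0 redo_depth=2
After op 5 (redo): buf='two' undo_depth=1 redo_depth=1
After op 6 (type): buf='twofoo' undo_depth=2 redo_depth=0
After op 7 (undo): buf='two' undo_depth=1 redo_depth=1
After op 8 (undo): buf='(empty)' undo_depth=0 redo_depth=2
After op 9 (type): buf='foo' undo_depth=1 redo_depth=0

Answer: 1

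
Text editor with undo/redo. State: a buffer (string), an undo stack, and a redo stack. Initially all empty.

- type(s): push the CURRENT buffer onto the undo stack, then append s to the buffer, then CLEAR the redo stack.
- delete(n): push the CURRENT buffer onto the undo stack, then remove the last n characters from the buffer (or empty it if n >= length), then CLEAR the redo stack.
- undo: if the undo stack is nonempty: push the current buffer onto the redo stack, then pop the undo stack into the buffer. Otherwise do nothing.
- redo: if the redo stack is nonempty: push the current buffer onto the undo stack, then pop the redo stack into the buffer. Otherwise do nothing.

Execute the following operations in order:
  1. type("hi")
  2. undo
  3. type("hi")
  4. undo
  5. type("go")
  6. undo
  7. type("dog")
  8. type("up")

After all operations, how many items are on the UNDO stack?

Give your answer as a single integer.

Answer: 2

Derivation:
After op 1 (type): buf='hi' undo_depth=1 redo_depth=0
After op 2 (undo): buf='(empty)' undo_depth=0 redo_depth=1
After op 3 (type): buf='hi' undo_depth=1 redo_depth=0
After op 4 (undo): buf='(empty)' undo_depth=0 redo_depth=1
After op 5 (type): buf='go' undo_depth=1 redo_depth=0
After op 6 (undo): buf='(empty)' undo_depth=0 redo_depth=1
After op 7 (type): buf='dog' undo_depth=1 redo_depth=0
After op 8 (type): buf='dogup' undo_depth=2 redo_depth=0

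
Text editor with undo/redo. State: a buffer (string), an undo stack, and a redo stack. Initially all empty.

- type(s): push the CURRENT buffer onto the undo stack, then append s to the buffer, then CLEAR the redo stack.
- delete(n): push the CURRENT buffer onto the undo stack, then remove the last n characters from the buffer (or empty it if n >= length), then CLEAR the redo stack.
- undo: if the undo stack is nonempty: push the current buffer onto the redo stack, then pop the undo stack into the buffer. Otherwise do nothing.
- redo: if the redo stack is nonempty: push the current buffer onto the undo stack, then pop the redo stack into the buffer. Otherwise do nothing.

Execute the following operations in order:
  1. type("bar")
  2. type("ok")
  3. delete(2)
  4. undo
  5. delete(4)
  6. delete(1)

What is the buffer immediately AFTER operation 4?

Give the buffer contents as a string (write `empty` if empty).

After op 1 (type): buf='bar' undo_depth=1 redo_depth=0
After op 2 (type): buf='barok' undo_depth=2 redo_depth=0
After op 3 (delete): buf='bar' undo_depth=3 redo_depth=0
After op 4 (undo): buf='barok' undo_depth=2 redo_depth=1

Answer: barok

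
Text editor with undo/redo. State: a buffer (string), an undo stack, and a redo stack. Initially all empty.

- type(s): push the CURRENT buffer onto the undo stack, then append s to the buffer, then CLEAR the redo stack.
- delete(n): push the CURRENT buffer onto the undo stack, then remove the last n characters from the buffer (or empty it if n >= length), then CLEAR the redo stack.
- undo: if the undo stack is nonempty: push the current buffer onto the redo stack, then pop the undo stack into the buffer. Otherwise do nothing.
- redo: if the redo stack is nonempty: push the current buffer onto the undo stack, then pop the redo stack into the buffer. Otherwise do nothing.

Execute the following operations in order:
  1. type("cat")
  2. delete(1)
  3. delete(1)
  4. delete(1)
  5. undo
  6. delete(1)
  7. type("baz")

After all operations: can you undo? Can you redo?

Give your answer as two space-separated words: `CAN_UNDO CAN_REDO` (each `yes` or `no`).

After op 1 (type): buf='cat' undo_depth=1 redo_depth=0
After op 2 (delete): buf='ca' undo_depth=2 redo_depth=0
After op 3 (delete): buf='c' undo_depth=3 redo_depth=0
After op 4 (delete): buf='(empty)' undo_depth=4 redo_depth=0
After op 5 (undo): buf='c' undo_depth=3 redo_depth=1
After op 6 (delete): buf='(empty)' undo_depth=4 redo_depth=0
After op 7 (type): buf='baz' undo_depth=5 redo_depth=0

Answer: yes no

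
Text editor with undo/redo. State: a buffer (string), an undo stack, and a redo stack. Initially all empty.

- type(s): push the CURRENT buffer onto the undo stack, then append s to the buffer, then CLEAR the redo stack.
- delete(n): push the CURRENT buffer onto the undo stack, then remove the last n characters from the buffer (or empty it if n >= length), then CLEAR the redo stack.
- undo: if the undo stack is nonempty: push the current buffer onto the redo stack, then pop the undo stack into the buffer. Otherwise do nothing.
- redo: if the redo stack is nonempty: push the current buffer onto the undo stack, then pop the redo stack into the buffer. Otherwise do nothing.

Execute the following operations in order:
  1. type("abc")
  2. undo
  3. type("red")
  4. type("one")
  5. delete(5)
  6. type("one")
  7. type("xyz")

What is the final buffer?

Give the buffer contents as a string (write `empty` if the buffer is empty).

After op 1 (type): buf='abc' undo_depth=1 redo_depth=0
After op 2 (undo): buf='(empty)' undo_depth=0 redo_depth=1
After op 3 (type): buf='red' undo_depth=1 redo_depth=0
After op 4 (type): buf='redone' undo_depth=2 redo_depth=0
After op 5 (delete): buf='r' undo_depth=3 redo_depth=0
After op 6 (type): buf='rone' undo_depth=4 redo_depth=0
After op 7 (type): buf='ronexyz' undo_depth=5 redo_depth=0

Answer: ronexyz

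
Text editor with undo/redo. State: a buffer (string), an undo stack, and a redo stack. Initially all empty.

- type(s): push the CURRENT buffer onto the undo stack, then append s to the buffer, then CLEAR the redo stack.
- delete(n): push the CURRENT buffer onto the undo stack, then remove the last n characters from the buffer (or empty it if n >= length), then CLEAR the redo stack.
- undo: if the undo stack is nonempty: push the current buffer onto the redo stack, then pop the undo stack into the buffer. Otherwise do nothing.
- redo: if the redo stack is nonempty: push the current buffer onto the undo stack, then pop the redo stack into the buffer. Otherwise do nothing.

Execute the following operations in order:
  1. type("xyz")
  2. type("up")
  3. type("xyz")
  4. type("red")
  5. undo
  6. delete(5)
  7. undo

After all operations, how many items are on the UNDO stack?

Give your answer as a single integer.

After op 1 (type): buf='xyz' undo_depth=1 redo_depth=0
After op 2 (type): buf='xyzup' undo_depth=2 redo_depth=0
After op 3 (type): buf='xyzupxyz' undo_depth=3 redo_depth=0
After op 4 (type): buf='xyzupxyzred' undo_depth=4 redo_depth=0
After op 5 (undo): buf='xyzupxyz' undo_depth=3 redo_depth=1
After op 6 (delete): buf='xyz' undo_depth=4 redo_depth=0
After op 7 (undo): buf='xyzupxyz' undo_depth=3 redo_depth=1

Answer: 3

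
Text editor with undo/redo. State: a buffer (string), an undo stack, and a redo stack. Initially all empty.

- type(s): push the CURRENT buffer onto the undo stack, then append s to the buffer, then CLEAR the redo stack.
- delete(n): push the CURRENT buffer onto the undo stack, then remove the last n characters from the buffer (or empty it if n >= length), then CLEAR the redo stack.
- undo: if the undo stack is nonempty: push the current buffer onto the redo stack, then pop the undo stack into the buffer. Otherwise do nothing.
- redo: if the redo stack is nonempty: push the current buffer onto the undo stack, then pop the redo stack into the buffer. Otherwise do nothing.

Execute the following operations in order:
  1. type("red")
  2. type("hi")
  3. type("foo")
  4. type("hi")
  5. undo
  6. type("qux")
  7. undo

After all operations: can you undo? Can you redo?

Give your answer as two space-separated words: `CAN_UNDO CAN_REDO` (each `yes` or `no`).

Answer: yes yes

Derivation:
After op 1 (type): buf='red' undo_depth=1 redo_depth=0
After op 2 (type): buf='redhi' undo_depth=2 redo_depth=0
After op 3 (type): buf='redhifoo' undo_depth=3 redo_depth=0
After op 4 (type): buf='redhifoohi' undo_depth=4 redo_depth=0
After op 5 (undo): buf='redhifoo' undo_depth=3 redo_depth=1
After op 6 (type): buf='redhifooqux' undo_depth=4 redo_depth=0
After op 7 (undo): buf='redhifoo' undo_depth=3 redo_depth=1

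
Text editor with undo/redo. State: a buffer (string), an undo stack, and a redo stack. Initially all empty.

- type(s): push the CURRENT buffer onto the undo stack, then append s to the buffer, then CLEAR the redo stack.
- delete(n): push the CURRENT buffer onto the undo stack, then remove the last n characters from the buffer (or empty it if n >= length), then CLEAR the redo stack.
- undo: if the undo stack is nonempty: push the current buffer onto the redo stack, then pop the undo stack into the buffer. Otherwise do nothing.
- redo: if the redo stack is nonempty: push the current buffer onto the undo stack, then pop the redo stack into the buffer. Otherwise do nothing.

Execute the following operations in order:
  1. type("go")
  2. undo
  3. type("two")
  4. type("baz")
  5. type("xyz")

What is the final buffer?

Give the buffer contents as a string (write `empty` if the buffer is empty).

Answer: twobazxyz

Derivation:
After op 1 (type): buf='go' undo_depth=1 redo_depth=0
After op 2 (undo): buf='(empty)' undo_depth=0 redo_depth=1
After op 3 (type): buf='two' undo_depth=1 redo_depth=0
After op 4 (type): buf='twobaz' undo_depth=2 redo_depth=0
After op 5 (type): buf='twobazxyz' undo_depth=3 redo_depth=0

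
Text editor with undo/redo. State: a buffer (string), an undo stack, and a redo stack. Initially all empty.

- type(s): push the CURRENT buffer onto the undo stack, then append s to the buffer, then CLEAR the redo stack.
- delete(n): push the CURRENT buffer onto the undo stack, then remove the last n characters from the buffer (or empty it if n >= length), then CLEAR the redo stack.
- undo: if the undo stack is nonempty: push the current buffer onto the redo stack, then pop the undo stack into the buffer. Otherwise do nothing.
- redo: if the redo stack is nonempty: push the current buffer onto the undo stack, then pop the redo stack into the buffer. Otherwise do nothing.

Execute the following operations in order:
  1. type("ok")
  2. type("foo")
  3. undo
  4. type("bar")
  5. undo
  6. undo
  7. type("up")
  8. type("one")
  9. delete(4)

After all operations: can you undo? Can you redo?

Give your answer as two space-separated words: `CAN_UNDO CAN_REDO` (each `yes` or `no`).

After op 1 (type): buf='ok' undo_depth=1 redo_depth=0
After op 2 (type): buf='okfoo' undo_depth=2 redo_depth=0
After op 3 (undo): buf='ok' undo_depth=1 redo_depth=1
After op 4 (type): buf='okbar' undo_depth=2 redo_depth=0
After op 5 (undo): buf='ok' undo_depth=1 redo_depth=1
After op 6 (undo): buf='(empty)' undo_depth=0 redo_depth=2
After op 7 (type): buf='up' undo_depth=1 redo_depth=0
After op 8 (type): buf='upone' undo_depth=2 redo_depth=0
After op 9 (delete): buf='u' undo_depth=3 redo_depth=0

Answer: yes no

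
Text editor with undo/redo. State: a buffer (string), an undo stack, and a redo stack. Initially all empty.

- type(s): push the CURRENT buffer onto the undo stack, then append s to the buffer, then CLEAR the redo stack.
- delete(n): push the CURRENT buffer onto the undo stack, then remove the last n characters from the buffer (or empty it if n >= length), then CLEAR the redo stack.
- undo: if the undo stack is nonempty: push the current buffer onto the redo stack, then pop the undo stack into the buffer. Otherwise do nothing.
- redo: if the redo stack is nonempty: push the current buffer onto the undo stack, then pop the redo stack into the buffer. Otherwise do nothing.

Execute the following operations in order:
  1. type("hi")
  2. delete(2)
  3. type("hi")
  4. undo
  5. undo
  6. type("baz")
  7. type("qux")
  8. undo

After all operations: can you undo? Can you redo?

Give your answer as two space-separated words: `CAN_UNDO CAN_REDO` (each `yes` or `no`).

Answer: yes yes

Derivation:
After op 1 (type): buf='hi' undo_depth=1 redo_depth=0
After op 2 (delete): buf='(empty)' undo_depth=2 redo_depth=0
After op 3 (type): buf='hi' undo_depth=3 redo_depth=0
After op 4 (undo): buf='(empty)' undo_depth=2 redo_depth=1
After op 5 (undo): buf='hi' undo_depth=1 redo_depth=2
After op 6 (type): buf='hibaz' undo_depth=2 redo_depth=0
After op 7 (type): buf='hibazqux' undo_depth=3 redo_depth=0
After op 8 (undo): buf='hibaz' undo_depth=2 redo_depth=1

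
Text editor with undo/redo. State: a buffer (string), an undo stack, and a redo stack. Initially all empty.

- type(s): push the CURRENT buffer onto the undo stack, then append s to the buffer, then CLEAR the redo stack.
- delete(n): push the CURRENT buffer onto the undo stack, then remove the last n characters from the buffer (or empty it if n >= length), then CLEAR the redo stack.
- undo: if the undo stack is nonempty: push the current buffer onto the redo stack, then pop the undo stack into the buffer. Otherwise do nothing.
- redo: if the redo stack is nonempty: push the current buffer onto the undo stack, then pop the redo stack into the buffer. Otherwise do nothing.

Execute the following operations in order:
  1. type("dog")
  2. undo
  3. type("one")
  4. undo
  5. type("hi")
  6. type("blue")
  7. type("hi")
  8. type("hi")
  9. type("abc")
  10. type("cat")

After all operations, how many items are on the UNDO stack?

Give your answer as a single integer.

Answer: 6

Derivation:
After op 1 (type): buf='dog' undo_depth=1 redo_depth=0
After op 2 (undo): buf='(empty)' undo_depth=0 redo_depth=1
After op 3 (type): buf='one' undo_depth=1 redo_depth=0
After op 4 (undo): buf='(empty)' undo_depth=0 redo_depth=1
After op 5 (type): buf='hi' undo_depth=1 redo_depth=0
After op 6 (type): buf='hiblue' undo_depth=2 redo_depth=0
After op 7 (type): buf='hibluehi' undo_depth=3 redo_depth=0
After op 8 (type): buf='hibluehihi' undo_depth=4 redo_depth=0
After op 9 (type): buf='hibluehihiabc' undo_depth=5 redo_depth=0
After op 10 (type): buf='hibluehihiabccat' undo_depth=6 redo_depth=0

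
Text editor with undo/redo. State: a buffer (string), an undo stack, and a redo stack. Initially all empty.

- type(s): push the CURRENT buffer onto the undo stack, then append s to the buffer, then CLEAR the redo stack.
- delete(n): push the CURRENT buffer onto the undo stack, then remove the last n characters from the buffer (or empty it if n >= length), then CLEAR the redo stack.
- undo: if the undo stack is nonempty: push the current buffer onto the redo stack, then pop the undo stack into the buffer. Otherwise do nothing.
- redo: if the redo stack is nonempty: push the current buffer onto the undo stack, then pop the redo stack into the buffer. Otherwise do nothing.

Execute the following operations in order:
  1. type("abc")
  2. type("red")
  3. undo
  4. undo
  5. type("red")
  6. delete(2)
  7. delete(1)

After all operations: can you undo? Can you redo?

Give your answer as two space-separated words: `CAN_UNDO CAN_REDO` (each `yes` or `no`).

After op 1 (type): buf='abc' undo_depth=1 redo_depth=0
After op 2 (type): buf='abcred' undo_depth=2 redo_depth=0
After op 3 (undo): buf='abc' undo_depth=1 redo_depth=1
After op 4 (undo): buf='(empty)' undo_depth=0 redo_depth=2
After op 5 (type): buf='red' undo_depth=1 redo_depth=0
After op 6 (delete): buf='r' undo_depth=2 redo_depth=0
After op 7 (delete): buf='(empty)' undo_depth=3 redo_depth=0

Answer: yes no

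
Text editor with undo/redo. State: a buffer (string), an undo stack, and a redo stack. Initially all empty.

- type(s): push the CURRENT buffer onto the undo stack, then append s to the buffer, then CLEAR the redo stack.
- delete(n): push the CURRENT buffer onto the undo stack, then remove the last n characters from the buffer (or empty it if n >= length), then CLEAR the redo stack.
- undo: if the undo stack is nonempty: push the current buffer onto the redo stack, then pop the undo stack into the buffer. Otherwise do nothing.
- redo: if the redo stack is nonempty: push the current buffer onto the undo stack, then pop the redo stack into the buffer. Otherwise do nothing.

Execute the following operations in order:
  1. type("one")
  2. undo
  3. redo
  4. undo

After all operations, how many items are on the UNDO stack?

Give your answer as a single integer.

Answer: 0

Derivation:
After op 1 (type): buf='one' undo_depth=1 redo_depth=0
After op 2 (undo): buf='(empty)' undo_depth=0 redo_depth=1
After op 3 (redo): buf='one' undo_depth=1 redo_depth=0
After op 4 (undo): buf='(empty)' undo_depth=0 redo_depth=1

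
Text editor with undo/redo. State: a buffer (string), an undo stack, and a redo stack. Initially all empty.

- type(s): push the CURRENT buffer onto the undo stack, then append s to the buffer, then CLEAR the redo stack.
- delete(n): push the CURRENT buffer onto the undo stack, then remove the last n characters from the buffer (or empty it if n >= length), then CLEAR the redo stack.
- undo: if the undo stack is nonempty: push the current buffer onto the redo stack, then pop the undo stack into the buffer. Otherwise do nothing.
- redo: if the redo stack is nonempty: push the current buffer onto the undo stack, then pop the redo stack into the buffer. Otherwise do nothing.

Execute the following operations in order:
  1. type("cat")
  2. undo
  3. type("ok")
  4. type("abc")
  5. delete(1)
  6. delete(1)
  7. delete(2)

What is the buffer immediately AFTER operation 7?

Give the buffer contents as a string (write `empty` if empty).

Answer: o

Derivation:
After op 1 (type): buf='cat' undo_depth=1 redo_depth=0
After op 2 (undo): buf='(empty)' undo_depth=0 redo_depth=1
After op 3 (type): buf='ok' undo_depth=1 redo_depth=0
After op 4 (type): buf='okabc' undo_depth=2 redo_depth=0
After op 5 (delete): buf='okab' undo_depth=3 redo_depth=0
After op 6 (delete): buf='oka' undo_depth=4 redo_depth=0
After op 7 (delete): buf='o' undo_depth=5 redo_depth=0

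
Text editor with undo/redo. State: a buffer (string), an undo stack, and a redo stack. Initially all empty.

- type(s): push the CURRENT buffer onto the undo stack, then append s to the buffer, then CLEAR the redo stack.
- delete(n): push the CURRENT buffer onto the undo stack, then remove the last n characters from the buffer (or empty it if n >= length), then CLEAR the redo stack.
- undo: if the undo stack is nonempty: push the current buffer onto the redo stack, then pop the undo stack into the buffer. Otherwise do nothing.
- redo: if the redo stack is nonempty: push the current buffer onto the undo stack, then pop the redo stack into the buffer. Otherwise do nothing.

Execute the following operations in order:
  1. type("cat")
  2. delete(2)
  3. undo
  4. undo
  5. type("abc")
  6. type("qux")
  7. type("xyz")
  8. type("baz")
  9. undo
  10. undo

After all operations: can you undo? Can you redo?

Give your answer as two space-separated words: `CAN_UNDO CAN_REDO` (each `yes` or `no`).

Answer: yes yes

Derivation:
After op 1 (type): buf='cat' undo_depth=1 redo_depth=0
After op 2 (delete): buf='c' undo_depth=2 redo_depth=0
After op 3 (undo): buf='cat' undo_depth=1 redo_depth=1
After op 4 (undo): buf='(empty)' undo_depth=0 redo_depth=2
After op 5 (type): buf='abc' undo_depth=1 redo_depth=0
After op 6 (type): buf='abcqux' undo_depth=2 redo_depth=0
After op 7 (type): buf='abcquxxyz' undo_depth=3 redo_depth=0
After op 8 (type): buf='abcquxxyzbaz' undo_depth=4 redo_depth=0
After op 9 (undo): buf='abcquxxyz' undo_depth=3 redo_depth=1
After op 10 (undo): buf='abcqux' undo_depth=2 redo_depth=2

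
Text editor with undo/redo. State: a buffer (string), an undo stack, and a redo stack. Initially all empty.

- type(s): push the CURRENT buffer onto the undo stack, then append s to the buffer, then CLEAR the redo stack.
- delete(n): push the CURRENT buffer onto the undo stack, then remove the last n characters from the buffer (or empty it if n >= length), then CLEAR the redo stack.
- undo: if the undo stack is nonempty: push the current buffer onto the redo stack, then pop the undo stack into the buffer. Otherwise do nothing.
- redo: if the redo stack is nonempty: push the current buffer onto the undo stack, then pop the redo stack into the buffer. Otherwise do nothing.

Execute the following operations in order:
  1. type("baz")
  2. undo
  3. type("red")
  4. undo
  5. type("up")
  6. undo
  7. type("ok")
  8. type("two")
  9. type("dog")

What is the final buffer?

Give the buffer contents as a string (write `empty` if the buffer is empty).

Answer: oktwodog

Derivation:
After op 1 (type): buf='baz' undo_depth=1 redo_depth=0
After op 2 (undo): buf='(empty)' undo_depth=0 redo_depth=1
After op 3 (type): buf='red' undo_depth=1 redo_depth=0
After op 4 (undo): buf='(empty)' undo_depth=0 redo_depth=1
After op 5 (type): buf='up' undo_depth=1 redo_depth=0
After op 6 (undo): buf='(empty)' undo_depth=0 redo_depth=1
After op 7 (type): buf='ok' undo_depth=1 redo_depth=0
After op 8 (type): buf='oktwo' undo_depth=2 redo_depth=0
After op 9 (type): buf='oktwodog' undo_depth=3 redo_depth=0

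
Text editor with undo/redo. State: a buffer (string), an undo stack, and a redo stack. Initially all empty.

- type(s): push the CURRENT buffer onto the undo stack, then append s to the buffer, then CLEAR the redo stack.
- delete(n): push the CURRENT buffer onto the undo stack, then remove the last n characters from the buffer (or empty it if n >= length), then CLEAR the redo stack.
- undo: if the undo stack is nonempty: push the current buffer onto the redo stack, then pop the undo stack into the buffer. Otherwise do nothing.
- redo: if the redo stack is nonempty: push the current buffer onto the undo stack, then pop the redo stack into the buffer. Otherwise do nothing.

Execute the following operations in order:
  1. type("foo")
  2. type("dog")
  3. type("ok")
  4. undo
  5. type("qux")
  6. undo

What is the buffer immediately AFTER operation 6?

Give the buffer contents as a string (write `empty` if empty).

After op 1 (type): buf='foo' undo_depth=1 redo_depth=0
After op 2 (type): buf='foodog' undo_depth=2 redo_depth=0
After op 3 (type): buf='foodogok' undo_depth=3 redo_depth=0
After op 4 (undo): buf='foodog' undo_depth=2 redo_depth=1
After op 5 (type): buf='foodogqux' undo_depth=3 redo_depth=0
After op 6 (undo): buf='foodog' undo_depth=2 redo_depth=1

Answer: foodog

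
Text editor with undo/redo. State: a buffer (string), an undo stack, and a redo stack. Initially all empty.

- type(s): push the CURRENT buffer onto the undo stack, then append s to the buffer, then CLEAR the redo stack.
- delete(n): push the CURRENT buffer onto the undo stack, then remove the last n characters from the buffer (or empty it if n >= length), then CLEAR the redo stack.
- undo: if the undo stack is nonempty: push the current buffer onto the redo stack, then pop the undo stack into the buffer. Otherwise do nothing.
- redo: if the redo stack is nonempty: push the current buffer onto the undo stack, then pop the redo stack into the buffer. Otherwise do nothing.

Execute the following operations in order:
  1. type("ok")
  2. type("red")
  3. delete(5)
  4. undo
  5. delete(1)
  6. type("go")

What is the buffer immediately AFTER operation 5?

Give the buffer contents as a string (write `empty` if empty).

Answer: okre

Derivation:
After op 1 (type): buf='ok' undo_depth=1 redo_depth=0
After op 2 (type): buf='okred' undo_depth=2 redo_depth=0
After op 3 (delete): buf='(empty)' undo_depth=3 redo_depth=0
After op 4 (undo): buf='okred' undo_depth=2 redo_depth=1
After op 5 (delete): buf='okre' undo_depth=3 redo_depth=0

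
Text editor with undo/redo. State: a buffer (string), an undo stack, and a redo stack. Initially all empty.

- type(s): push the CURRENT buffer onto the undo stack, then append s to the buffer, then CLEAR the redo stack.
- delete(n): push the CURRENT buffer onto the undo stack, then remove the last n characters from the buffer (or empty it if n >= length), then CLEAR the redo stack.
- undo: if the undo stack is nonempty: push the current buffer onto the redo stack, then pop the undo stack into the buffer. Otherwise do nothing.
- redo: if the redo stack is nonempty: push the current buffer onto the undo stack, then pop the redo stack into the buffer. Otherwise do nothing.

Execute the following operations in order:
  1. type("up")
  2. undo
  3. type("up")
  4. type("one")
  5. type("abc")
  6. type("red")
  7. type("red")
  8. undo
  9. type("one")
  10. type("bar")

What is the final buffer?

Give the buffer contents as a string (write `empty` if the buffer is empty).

Answer: uponeabcredonebar

Derivation:
After op 1 (type): buf='up' undo_depth=1 redo_depth=0
After op 2 (undo): buf='(empty)' undo_depth=0 redo_depth=1
After op 3 (type): buf='up' undo_depth=1 redo_depth=0
After op 4 (type): buf='upone' undo_depth=2 redo_depth=0
After op 5 (type): buf='uponeabc' undo_depth=3 redo_depth=0
After op 6 (type): buf='uponeabcred' undo_depth=4 redo_depth=0
After op 7 (type): buf='uponeabcredred' undo_depth=5 redo_depth=0
After op 8 (undo): buf='uponeabcred' undo_depth=4 redo_depth=1
After op 9 (type): buf='uponeabcredone' undo_depth=5 redo_depth=0
After op 10 (type): buf='uponeabcredonebar' undo_depth=6 redo_depth=0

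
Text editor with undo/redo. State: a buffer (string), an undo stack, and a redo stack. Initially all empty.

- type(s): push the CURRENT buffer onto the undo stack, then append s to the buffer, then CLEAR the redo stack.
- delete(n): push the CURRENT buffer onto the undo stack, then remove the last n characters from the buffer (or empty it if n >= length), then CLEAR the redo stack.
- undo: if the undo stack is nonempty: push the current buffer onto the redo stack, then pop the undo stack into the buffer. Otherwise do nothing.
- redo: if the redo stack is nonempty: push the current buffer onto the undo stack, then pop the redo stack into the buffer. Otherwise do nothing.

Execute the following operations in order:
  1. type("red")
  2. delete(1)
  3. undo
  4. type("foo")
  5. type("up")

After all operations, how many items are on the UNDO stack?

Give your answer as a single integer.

Answer: 3

Derivation:
After op 1 (type): buf='red' undo_depth=1 redo_depth=0
After op 2 (delete): buf='re' undo_depth=2 redo_depth=0
After op 3 (undo): buf='red' undo_depth=1 redo_depth=1
After op 4 (type): buf='redfoo' undo_depth=2 redo_depth=0
After op 5 (type): buf='redfooup' undo_depth=3 redo_depth=0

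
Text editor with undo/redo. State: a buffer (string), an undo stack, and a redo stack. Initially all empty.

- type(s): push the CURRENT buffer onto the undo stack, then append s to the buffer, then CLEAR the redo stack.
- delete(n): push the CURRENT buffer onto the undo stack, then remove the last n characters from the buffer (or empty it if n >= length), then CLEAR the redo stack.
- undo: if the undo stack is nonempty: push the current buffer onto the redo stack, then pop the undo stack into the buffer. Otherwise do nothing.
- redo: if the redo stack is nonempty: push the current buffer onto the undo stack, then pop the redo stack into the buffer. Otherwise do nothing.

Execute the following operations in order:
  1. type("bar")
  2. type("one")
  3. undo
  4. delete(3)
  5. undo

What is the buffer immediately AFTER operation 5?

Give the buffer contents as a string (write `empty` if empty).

After op 1 (type): buf='bar' undo_depth=1 redo_depth=0
After op 2 (type): buf='barone' undo_depth=2 redo_depth=0
After op 3 (undo): buf='bar' undo_depth=1 redo_depth=1
After op 4 (delete): buf='(empty)' undo_depth=2 redo_depth=0
After op 5 (undo): buf='bar' undo_depth=1 redo_depth=1

Answer: bar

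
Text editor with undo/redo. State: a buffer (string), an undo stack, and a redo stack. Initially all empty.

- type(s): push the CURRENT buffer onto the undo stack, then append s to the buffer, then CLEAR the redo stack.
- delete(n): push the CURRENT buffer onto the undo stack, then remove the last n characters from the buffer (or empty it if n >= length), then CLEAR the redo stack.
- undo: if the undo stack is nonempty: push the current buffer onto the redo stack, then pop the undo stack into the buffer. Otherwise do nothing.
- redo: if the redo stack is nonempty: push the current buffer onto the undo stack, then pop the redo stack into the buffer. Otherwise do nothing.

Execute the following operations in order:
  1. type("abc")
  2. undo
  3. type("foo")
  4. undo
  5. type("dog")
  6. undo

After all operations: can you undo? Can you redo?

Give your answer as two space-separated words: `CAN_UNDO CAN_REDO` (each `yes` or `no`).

After op 1 (type): buf='abc' undo_depth=1 redo_depth=0
After op 2 (undo): buf='(empty)' undo_depth=0 redo_depth=1
After op 3 (type): buf='foo' undo_depth=1 redo_depth=0
After op 4 (undo): buf='(empty)' undo_depth=0 redo_depth=1
After op 5 (type): buf='dog' undo_depth=1 redo_depth=0
After op 6 (undo): buf='(empty)' undo_depth=0 redo_depth=1

Answer: no yes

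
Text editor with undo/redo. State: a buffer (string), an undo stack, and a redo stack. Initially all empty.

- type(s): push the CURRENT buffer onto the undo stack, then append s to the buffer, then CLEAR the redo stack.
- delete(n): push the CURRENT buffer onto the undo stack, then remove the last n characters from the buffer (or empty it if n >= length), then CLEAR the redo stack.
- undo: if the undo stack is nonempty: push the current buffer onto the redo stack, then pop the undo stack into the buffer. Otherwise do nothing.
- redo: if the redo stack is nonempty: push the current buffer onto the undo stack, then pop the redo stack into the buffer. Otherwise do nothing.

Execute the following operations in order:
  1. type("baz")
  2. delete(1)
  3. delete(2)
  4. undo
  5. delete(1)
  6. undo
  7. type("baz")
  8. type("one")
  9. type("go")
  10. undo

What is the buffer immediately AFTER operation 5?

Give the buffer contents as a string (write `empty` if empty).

After op 1 (type): buf='baz' undo_depth=1 redo_depth=0
After op 2 (delete): buf='ba' undo_depth=2 redo_depth=0
After op 3 (delete): buf='(empty)' undo_depth=3 redo_depth=0
After op 4 (undo): buf='ba' undo_depth=2 redo_depth=1
After op 5 (delete): buf='b' undo_depth=3 redo_depth=0

Answer: b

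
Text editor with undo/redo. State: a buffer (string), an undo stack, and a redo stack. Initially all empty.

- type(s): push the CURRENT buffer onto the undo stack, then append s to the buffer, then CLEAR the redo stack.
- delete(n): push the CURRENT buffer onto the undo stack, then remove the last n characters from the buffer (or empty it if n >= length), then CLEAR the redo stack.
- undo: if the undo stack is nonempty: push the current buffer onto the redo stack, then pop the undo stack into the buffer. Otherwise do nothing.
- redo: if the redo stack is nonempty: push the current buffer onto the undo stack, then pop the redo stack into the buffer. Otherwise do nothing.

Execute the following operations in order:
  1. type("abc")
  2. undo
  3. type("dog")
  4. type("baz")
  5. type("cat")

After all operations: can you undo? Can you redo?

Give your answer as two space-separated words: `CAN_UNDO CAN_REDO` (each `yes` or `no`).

Answer: yes no

Derivation:
After op 1 (type): buf='abc' undo_depth=1 redo_depth=0
After op 2 (undo): buf='(empty)' undo_depth=0 redo_depth=1
After op 3 (type): buf='dog' undo_depth=1 redo_depth=0
After op 4 (type): buf='dogbaz' undo_depth=2 redo_depth=0
After op 5 (type): buf='dogbazcat' undo_depth=3 redo_depth=0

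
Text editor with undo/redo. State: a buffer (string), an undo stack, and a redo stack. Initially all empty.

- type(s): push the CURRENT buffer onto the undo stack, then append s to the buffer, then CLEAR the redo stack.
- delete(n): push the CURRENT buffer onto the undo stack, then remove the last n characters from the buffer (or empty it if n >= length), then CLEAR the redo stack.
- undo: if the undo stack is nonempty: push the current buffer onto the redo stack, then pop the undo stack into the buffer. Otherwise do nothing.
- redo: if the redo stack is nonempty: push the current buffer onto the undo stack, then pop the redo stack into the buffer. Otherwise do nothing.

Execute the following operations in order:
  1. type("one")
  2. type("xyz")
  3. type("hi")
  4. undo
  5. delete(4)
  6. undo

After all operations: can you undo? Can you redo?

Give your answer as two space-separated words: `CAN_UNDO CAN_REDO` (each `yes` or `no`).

After op 1 (type): buf='one' undo_depth=1 redo_depth=0
After op 2 (type): buf='onexyz' undo_depth=2 redo_depth=0
After op 3 (type): buf='onexyzhi' undo_depth=3 redo_depth=0
After op 4 (undo): buf='onexyz' undo_depth=2 redo_depth=1
After op 5 (delete): buf='on' undo_depth=3 redo_depth=0
After op 6 (undo): buf='onexyz' undo_depth=2 redo_depth=1

Answer: yes yes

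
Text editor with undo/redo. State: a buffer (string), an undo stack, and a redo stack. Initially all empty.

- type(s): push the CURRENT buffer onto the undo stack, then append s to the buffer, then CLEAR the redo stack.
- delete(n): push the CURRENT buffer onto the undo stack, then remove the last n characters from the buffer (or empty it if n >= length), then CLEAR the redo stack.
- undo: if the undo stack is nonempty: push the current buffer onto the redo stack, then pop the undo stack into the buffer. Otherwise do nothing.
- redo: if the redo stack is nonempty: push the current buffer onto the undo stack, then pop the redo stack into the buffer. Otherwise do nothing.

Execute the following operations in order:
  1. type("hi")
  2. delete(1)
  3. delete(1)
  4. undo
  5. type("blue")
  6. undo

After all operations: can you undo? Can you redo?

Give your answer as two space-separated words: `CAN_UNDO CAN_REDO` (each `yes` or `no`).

After op 1 (type): buf='hi' undo_depth=1 redo_depth=0
After op 2 (delete): buf='h' undo_depth=2 redo_depth=0
After op 3 (delete): buf='(empty)' undo_depth=3 redo_depth=0
After op 4 (undo): buf='h' undo_depth=2 redo_depth=1
After op 5 (type): buf='hblue' undo_depth=3 redo_depth=0
After op 6 (undo): buf='h' undo_depth=2 redo_depth=1

Answer: yes yes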